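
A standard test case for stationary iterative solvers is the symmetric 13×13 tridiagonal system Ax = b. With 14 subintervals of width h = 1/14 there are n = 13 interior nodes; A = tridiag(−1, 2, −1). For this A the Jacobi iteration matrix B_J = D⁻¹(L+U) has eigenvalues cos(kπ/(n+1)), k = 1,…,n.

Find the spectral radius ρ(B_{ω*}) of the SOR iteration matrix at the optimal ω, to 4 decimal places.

n=13: λ(B_J) = 1 − λ(A)/2 = cos(kπ/14); k=1 gives ρ_J = 0.9749.
root = sin(π/14) = 0.22252  (since 1−cos² = sin²).
Then 2/(1+√(1−ρ_J²)) = 2/(1+0.22252); ω* = 2/1.22252 = 1.6360.
[ρ_SOR] ω* − 1 = 0.6360.

ρ_SOR = 0.6360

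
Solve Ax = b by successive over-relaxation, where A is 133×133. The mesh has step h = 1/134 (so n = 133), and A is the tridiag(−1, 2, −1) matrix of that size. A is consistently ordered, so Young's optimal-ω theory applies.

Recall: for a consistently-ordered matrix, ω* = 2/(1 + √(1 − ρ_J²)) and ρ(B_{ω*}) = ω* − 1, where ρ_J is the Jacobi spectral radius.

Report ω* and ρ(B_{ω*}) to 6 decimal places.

ω* = 1.954189, ρ_SOR = 0.954189

B_J for the 133×133 system has eigenvalues cos(kπ/134); ρ_J = cos(π/134) = 0.999725.
root = sin(π/134) = 0.0234426  (since 1−cos² = sin²).
ω* = 2/(1 + 0.0234426) = 2/1.0234426 = 1.954189.
Hence ρ(B_{ω*}) = 1.954189 − 1 = 0.954189.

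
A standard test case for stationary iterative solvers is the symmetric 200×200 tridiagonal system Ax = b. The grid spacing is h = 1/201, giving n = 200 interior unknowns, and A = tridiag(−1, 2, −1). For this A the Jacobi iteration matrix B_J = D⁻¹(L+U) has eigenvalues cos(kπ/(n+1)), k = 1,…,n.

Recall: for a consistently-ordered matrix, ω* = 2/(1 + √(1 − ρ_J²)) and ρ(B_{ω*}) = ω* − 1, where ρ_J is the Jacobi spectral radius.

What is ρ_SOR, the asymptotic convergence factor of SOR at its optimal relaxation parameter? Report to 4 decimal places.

With n=200, ρ(Jacobi) = cos(π/201) = 0.9999.
1 − cos²(π/201) = sin²(π/201) ⇒ √(1−ρ_J²) = sin(π/201) = 0.01563.
[ω*] 2 ÷ (1 + 0.01563) = 2 ÷ 1.01563 = 1.9692.
ρ(B_{ω*}) = ω*−1 = 0.9692

ρ_SOR = 0.9692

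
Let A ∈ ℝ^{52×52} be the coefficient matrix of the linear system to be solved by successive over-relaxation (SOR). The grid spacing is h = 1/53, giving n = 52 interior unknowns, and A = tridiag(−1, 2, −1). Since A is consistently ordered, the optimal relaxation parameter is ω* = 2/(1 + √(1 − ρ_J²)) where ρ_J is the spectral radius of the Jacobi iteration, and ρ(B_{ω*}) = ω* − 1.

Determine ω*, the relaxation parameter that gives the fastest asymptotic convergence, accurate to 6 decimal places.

ω* = 1.888145

With n=52, ρ(Jacobi) = cos(π/53) = 0.998244.
√(1 − cos²(π/53)) = sin(π/53) ≈ 0.0592406.
Young: ω* = 2/(1+√(1−ρ_J²)) = 2/(1+0.0592406) = 2/1.0592406 = 1.888145.
ρ_SOR = ω* − 1 = 1.888145 − 1 = 0.888145.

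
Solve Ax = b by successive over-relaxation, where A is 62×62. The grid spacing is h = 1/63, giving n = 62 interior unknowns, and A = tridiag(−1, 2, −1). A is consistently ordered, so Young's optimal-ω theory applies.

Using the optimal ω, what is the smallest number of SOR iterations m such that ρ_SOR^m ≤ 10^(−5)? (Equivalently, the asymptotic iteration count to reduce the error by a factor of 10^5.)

½·tridiag(1,0,1) at n=62: λ_k = cos(kπ/63); max |λ| at k=1 ⇒ ρ_J = cos(π/63) ≈ 0.9987569.
√(1−ρ_J²) simplifies to sin(π/63) = 0.0498459.
Then 2/(1+√(1−ρ_J²)) = 2/(1+0.0498459); ω* = 2/1.0498459 = 1.9050415.
ρ_SOR = ω* − 1 = 1.9050415 − 1 = 0.9050415.
5·ln10 = 11.5129; −ln(0.9050415) = 0.0997745; m = ⌈11.5129/0.0997745⌉ = ⌈115.389⌉ = 116.

m = 116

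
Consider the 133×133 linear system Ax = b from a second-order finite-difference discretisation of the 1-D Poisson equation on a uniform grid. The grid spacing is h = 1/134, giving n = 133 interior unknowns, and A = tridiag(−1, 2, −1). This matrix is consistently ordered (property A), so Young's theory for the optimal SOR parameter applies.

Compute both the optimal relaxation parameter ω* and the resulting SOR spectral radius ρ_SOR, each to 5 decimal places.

ω* = 1.95419, ρ_SOR = 0.95419

With n=133, ρ(Jacobi) = cos(π/134) = 0.99973.
root = sin(π/134) = 0.023443  (since 1−cos² = sin²).
So ω* = 2/1.023443 = 1.95419 (Young).
ρ(B_{ω*}) = ω*−1 = 0.95419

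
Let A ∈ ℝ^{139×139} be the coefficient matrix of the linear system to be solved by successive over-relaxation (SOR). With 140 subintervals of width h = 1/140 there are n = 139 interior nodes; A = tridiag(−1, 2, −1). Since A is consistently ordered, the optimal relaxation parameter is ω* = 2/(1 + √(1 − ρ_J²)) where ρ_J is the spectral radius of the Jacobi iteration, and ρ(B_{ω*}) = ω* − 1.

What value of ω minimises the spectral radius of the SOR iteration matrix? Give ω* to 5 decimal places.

[ρ_J] n=139: ρ(B_J) = cos(π/(n+1)) = cos(π/140) = 0.99975.
√(1 − cos²(π/140)) = sin(π/140) ≈ 0.022438.
[ω*] 2 ÷ (1 + 0.022438) = 2 ÷ 1.022438 = 1.95611.
ρ_SOR = ω* − 1 ≈ 0.95611.

ω* = 1.95611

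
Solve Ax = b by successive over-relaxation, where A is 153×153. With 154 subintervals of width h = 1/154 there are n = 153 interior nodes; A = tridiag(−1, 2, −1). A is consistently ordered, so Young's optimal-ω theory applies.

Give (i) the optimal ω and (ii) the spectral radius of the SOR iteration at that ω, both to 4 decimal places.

ω* = 1.9600, ρ_SOR = 0.9600

ρ_J = max_k |cos(kπ/154)| = cos(π/154) = 0.9998
√(1−ρ_J²) simplifies to sin(π/154) = 0.02040.
ω* = 2/(1 + 0.02040) = 2/1.02040 = 1.9600.
ρ_SOR = ω* − 1 = 1.9600 − 1 = 0.9600.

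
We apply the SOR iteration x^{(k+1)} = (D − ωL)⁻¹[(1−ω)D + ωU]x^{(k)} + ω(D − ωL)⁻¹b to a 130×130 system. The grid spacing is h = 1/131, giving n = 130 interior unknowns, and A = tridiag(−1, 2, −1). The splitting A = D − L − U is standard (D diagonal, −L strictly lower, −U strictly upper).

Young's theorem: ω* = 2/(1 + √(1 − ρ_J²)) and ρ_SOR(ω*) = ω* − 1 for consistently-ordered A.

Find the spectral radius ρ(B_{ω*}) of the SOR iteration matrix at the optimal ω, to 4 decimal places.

ρ_SOR = 0.9532

ρ_J = max_k |cos(kπ/131)| = cos(π/131) = 0.9997
√(1 − cos²(π/131)) = sin(π/131) ≈ 0.02398.
Young: ω* = 2/(1+√(1−ρ_J²)) = 2/(1+0.02398) = 2/1.02398 = 1.9532.
ρ_SOR = ω* − 1 = 1.9532 − 1 = 0.9532.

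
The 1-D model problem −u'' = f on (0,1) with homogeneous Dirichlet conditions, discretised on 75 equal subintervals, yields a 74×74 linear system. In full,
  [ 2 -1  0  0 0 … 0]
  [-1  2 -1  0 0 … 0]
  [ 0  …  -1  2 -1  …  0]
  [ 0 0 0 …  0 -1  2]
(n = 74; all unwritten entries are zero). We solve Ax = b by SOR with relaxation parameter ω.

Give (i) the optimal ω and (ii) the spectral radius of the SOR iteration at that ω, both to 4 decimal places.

[ρ_J] n=74: ρ(B_J) = cos(π/(n+1)) = cos(π/75) = 0.9991.
root = sin(π/75) = 0.04188  (since 1−cos² = sin²).
ω* = 2 / (1 + 0.04188) = 2 / 1.04188 ≈ 1.9196.
ρ_SOR = ω* − 1 ≈ 0.9196.

ω* = 1.9196, ρ_SOR = 0.9196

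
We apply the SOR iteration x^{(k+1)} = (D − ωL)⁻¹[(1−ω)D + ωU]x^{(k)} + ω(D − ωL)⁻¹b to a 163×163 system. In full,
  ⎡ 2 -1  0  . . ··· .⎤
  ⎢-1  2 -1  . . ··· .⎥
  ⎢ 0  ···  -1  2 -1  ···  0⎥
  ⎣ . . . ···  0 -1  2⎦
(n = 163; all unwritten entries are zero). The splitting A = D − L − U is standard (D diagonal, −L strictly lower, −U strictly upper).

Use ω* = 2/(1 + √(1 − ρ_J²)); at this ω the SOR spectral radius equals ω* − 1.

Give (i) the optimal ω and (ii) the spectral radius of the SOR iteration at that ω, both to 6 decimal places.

½·tridiag(1,0,1) at n=163: λ_k = cos(kπ/164); max |λ| at k=1 ⇒ ρ_J = cos(π/164) ≈ 0.999817.
√(1−ρ_J²) simplifies to sin(π/164) = 0.0191549.
ω* = 2/(1+0.0191549) = 1.962410
ρ(B_{ω*}) = ω*−1 = 0.962410

ω* = 1.962410, ρ_SOR = 0.962410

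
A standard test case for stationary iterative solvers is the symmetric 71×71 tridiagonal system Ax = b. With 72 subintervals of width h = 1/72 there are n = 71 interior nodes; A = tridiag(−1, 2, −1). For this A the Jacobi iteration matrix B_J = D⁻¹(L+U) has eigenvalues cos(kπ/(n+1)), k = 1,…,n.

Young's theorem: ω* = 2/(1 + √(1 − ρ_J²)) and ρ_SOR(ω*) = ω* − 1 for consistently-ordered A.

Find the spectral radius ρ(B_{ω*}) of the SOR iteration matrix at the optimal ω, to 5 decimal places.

spectrum of D⁻¹(L+U) = {cos(kπ/72) : 1≤k≤71}; ρ_J = cos(π/72) = 0.99905.
√(1−ρ_J²) = |sin(π/72)| = 0.043619
ω* = 2 / (1 + 0.043619) = 2 / 1.043619 ≈ 1.91641.
[ρ_SOR] ω* − 1 = 0.91641.

ρ_SOR = 0.91641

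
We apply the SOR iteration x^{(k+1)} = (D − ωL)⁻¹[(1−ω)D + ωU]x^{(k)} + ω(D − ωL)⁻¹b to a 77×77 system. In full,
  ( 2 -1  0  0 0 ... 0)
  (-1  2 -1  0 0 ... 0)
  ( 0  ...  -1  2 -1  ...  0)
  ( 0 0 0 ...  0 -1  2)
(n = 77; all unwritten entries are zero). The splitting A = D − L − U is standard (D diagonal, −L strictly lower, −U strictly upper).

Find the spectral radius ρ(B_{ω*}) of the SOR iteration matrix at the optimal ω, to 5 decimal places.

ρ_SOR = 0.92259

[ρ_J] n=77: ρ(B_J) = cos(π/(n+1)) = cos(π/78) = 0.99919.
√(1−ρ_J²) simplifies to sin(π/78) = 0.040266.
[ω*] 2 ÷ (1 + 0.040266) = 2 ÷ 1.040266 = 1.92259.
and ρ(B_{ω*}) = 1.92259 − 1 = 0.92259.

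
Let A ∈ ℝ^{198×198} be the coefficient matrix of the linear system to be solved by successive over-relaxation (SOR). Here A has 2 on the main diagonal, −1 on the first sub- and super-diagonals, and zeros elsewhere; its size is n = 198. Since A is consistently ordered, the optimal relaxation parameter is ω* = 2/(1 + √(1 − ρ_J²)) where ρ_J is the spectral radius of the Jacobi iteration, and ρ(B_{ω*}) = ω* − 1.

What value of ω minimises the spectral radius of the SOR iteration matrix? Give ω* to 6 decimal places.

With n=198, ρ(Jacobi) = cos(π/199) = 0.999875.
√(1−ρ_J²) simplifies to sin(π/199) = 0.0157862.
Then 2/(1+√(1−ρ_J²)) = 2/(1+0.0157862); ω* = 2/1.0157862 = 1.968918.
ρ_SOR = ω* − 1 = 1.968918 − 1 = 0.968918.

ω* = 1.968918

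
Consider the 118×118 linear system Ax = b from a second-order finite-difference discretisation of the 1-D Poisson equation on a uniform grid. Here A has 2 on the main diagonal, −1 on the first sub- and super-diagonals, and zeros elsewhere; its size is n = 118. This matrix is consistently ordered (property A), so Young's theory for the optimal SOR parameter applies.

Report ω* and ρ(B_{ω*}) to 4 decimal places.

n=118: λ(B_J) = 1 − λ(A)/2 = cos(kπ/119); k=1 gives ρ_J = 0.9997.
root = sin(π/119) = 0.02640  (since 1−cos² = sin²).
ω* = 2 / (1 + 0.02640) = 2 / 1.02640 ≈ 1.9486.
Hence ρ(B_{ω*}) = 1.9486 − 1 = 0.9486.

ω* = 1.9486, ρ_SOR = 0.9486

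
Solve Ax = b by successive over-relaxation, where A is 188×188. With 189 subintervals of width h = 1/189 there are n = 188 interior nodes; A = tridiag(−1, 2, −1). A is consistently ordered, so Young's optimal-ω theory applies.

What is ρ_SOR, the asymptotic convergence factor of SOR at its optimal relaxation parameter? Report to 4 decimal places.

ρ_SOR = 0.9673

n=188: λ(B_J) = 1 − λ(A)/2 = cos(kπ/189); k=1 gives ρ_J = 0.9999.
root = sin(π/189) = 0.01662  (since 1−cos² = sin²).
Young: ω* = 2/(1+√(1−ρ_J²)) = 2/(1+0.01662) = 2/1.01662 = 1.9673.
ρ_SOR = ω* − 1 = 1.9673 − 1 = 0.9673.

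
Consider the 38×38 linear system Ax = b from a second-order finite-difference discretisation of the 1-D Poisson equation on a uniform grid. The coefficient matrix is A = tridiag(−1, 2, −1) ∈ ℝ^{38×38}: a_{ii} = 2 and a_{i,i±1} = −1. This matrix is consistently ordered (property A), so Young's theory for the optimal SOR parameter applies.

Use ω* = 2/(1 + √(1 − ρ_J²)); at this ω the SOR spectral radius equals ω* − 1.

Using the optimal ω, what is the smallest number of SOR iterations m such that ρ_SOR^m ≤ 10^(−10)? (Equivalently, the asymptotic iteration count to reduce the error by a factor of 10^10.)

m = 143

n=38: λ(B_J) = 1 − λ(A)/2 = cos(kπ/39); k=1 gives ρ_J = 0.9967573.
√(1 − cos²(π/39)) = sin(π/39) ≈ 0.0804666.
Then 2/(1+√(1−ρ_J²)) = 2/(1+0.0804666); ω* = 2/1.0804666 = 1.8510521.
[ρ_SOR] ω* − 1 = 0.8510521.
ρ_SOR^m ≤ 10^(−10) ⇔ m ≥ 10·ln10/(−ln 0.8510521) = 23.0259/0.161282 = 142.768; m = ⌈142.768⌉ = 143.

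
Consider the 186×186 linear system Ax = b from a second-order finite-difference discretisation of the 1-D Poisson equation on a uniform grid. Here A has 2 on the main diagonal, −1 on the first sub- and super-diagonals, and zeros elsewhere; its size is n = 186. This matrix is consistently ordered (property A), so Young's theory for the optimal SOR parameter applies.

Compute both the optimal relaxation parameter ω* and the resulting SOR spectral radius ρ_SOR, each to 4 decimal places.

ω* = 1.9670, ρ_SOR = 0.9670

B_J for the 186×186 system has eigenvalues cos(kπ/187); ρ_J = cos(π/187) = 0.9999.
√(1 − cos²(π/187)) = sin(π/187) ≈ 0.01680.
ω* = 2 / (1 + 0.01680) = 2 / 1.01680 ≈ 1.9670.
ρ_SOR = ω* − 1 = 1.9670 − 1 = 0.9670.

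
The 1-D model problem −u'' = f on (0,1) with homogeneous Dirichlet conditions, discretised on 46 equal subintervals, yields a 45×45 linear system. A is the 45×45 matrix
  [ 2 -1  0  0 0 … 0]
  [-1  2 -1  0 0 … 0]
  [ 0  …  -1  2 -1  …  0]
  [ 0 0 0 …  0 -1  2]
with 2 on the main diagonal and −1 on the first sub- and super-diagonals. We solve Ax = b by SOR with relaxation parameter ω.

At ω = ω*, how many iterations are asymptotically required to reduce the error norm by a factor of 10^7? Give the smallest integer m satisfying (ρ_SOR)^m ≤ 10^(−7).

½·tridiag(1,0,1) at n=45: λ_k = cos(kπ/46); max |λ| at k=1 ⇒ ρ_J = cos(π/46) ≈ 0.9976688.
1 − cos²(π/46) = sin²(π/46) ⇒ √(1−ρ_J²) = sin(π/46) = 0.0682424.
Young: ω* = 2/(1+√(1−ρ_J²)) = 2/(1+0.0682424) = 2/1.0682424 = 1.8722342.
[ρ_SOR] ω* − 1 = 0.8722342.
(0.8722342)^m ≤ 10^{−7}  ⇒  m·ln(0.8722342) ≤ −7·ln10  ⇒  m ≥ 117.911  ⇒  m = 118

m = 118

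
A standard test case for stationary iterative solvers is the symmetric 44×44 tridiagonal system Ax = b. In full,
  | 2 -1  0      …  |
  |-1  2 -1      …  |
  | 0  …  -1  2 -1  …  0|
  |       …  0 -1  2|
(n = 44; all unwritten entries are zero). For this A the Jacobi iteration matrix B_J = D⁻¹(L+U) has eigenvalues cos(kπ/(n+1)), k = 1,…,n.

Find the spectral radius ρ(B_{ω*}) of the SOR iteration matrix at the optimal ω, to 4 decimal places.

ρ_J = max_k |cos(kπ/45)| = cos(π/45) = 0.9976
1 − cos²(π/45) = sin²(π/45) ⇒ √(1−ρ_J²) = sin(π/45) = 0.06976.
ω* = 2 / (1 + 0.06976) = 2 / 1.06976 ≈ 1.8696.
and ρ(B_{ω*}) = 1.8696 − 1 = 0.8696.

ρ_SOR = 0.8696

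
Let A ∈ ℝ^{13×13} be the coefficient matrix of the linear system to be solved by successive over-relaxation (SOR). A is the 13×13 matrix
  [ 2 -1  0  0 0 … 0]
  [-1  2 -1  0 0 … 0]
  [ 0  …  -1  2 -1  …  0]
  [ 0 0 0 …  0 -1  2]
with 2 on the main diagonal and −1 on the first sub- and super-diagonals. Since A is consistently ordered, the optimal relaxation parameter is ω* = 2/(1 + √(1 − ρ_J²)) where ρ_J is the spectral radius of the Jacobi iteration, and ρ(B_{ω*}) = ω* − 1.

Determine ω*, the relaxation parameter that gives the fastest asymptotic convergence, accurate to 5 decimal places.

ω* = 1.63596

n=13: λ(B_J) = 1 − λ(A)/2 = cos(kπ/14); k=1 gives ρ_J = 0.97493.
√(1−ρ_J²) simplifies to sin(π/14) = 0.222521.
ω* = 2 / (1 + 0.222521) = 2 / 1.222521 ≈ 1.63596.
ρ(B_{ω*}) = ω*−1 = 0.63596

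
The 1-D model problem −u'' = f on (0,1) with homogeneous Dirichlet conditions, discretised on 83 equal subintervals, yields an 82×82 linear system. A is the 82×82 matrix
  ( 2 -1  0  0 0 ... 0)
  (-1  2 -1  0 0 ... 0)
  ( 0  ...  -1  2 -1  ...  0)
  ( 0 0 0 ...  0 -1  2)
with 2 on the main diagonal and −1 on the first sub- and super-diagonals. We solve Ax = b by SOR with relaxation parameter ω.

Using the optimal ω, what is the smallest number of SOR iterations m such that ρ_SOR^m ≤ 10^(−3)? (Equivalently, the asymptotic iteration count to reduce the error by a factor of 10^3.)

ρ_J = max_k |cos(kπ/83)| = cos(π/83) = 0.9992838
√(1 − cos²(π/83)) = sin(π/83) ≈ 0.0378415.
So ω* = 2/1.0378415 = 1.9270765 (Young).
and ρ(B_{ω*}) = 1.9270765 − 1 = 0.9270765.
(0.9270765)^m ≤ 10^{−3}  ⇒  m·ln(0.9270765) ≤ −3·ln10  ⇒  m ≥ 91.229  ⇒  m = 92

m = 92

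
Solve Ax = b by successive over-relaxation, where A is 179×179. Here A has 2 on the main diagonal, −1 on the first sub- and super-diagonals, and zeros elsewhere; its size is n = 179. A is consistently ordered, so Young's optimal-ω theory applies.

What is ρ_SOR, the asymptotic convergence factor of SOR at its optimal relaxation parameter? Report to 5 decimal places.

spectrum of D⁻¹(L+U) = {cos(kπ/180) : 1≤k≤179}; ρ_J = cos(π/180) = 0.99985.
1 − cos²(π/180) = sin²(π/180) ⇒ √(1−ρ_J²) = sin(π/180) = 0.017452.
Then 2/(1+√(1−ρ_J²)) = 2/(1+0.017452); ω* = 2/1.017452 = 1.96569.
ρ(B_{ω*}) = ω*−1 = 0.96569

ρ_SOR = 0.96569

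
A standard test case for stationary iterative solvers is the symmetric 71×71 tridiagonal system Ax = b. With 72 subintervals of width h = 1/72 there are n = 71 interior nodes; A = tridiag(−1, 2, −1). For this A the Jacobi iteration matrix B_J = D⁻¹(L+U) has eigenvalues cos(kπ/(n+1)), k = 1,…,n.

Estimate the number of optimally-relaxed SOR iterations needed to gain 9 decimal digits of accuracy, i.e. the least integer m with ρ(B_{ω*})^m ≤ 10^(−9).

m = 238

spectrum of D⁻¹(L+U) = {cos(kπ/72) : 1≤k≤71}; ρ_J = cos(π/72) = 0.9990482.
1 − cos²(π/72) = sin²(π/72) ⇒ √(1−ρ_J²) = sin(π/72) = 0.0436194.
[ω*] 2 ÷ (1 + 0.0436194) = 2 ÷ 1.0436194 = 1.9164075.
and ρ(B_{ω*}) = 1.9164075 − 1 = 0.9164075.
9·ln10 = 20.7233; −ln(0.9164075) = 0.0872941; m = ⌈20.7233/0.0872941⌉ = ⌈237.396⌉ = 238.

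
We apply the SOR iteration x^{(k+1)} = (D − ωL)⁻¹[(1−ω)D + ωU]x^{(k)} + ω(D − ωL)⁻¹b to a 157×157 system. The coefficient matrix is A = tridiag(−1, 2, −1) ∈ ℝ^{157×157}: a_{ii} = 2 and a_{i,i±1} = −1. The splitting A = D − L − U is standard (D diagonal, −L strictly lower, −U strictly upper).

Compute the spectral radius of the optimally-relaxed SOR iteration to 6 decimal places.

With n=157, ρ(Jacobi) = cos(π/158) = 0.999802.
√(1 − cos²(π/158)) = sin(π/158) ≈ 0.0198822.
Then 2/(1+√(1−ρ_J²)) = 2/(1+0.0198822); ω* = 2/1.0198822 = 1.961011.
Hence ρ(B_{ω*}) = 1.961011 − 1 = 0.961011.

ρ_SOR = 0.961011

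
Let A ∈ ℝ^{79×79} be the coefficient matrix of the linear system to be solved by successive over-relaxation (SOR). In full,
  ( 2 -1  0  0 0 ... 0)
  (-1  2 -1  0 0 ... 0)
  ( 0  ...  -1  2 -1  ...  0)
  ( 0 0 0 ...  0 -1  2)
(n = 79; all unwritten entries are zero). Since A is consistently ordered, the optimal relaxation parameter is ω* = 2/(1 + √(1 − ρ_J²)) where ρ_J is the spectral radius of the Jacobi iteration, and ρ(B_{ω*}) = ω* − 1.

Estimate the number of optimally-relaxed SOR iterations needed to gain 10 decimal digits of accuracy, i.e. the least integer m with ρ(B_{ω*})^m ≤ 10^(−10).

With n=79, ρ(Jacobi) = cos(π/80) = 0.9992290.
root = sin(π/80) = 0.0392598  (since 1−cos² = sin²).
Young: ω* = 2/(1+√(1−ρ_J²)) = 2/(1+0.0392598) = 2/1.0392598 = 1.9244466.
and ρ(B_{ω*}) = 1.9244466 − 1 = 0.9244466.
m ≥ 10·ln10 / (−ln 0.9244466) = 293.100; smallest integer m = 294.

m = 294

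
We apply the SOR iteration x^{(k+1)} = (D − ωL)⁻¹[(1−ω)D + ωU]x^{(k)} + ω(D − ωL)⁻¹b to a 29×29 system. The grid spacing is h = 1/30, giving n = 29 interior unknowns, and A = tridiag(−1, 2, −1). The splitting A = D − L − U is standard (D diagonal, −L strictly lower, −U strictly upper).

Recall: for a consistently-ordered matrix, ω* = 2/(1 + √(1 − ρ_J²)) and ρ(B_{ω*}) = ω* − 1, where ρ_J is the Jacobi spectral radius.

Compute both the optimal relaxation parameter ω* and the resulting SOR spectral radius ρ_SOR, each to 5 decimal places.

ρ_J = max_k |cos(kπ/30)| = cos(π/30) = 0.99452
1 − cos²(π/30) = sin²(π/30) ⇒ √(1−ρ_J²) = sin(π/30) = 0.104528.
ω* = 2/(1+0.104528) = 1.81073
ρ_SOR = ω* − 1 ≈ 0.81073.

ω* = 1.81073, ρ_SOR = 0.81073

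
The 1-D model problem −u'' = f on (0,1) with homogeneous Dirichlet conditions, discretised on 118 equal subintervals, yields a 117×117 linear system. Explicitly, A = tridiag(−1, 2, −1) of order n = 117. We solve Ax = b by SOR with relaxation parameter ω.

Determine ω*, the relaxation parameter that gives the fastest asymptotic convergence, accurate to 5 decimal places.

ω* = 1.94814

ρ_J = max_k |cos(kπ/118)| = cos(π/118) = 0.99965
1 − cos²(π/118) = sin²(π/118) ⇒ √(1−ρ_J²) = sin(π/118) = 0.026621.
ω* = 2 / (1 + 0.026621) = 2 / 1.026621 ≈ 1.94814.
At ω = 1.94814 every |λ(B_ω)| = ω−1, so ρ_SOR = 0.94814.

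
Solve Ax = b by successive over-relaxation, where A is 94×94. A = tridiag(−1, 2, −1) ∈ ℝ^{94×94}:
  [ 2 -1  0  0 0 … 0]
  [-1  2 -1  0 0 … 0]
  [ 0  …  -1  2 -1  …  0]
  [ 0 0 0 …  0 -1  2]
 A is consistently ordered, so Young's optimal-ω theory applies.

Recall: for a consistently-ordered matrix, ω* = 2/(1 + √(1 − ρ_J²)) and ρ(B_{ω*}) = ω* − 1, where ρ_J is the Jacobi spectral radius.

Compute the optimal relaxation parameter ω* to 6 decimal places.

ω* = 1.935990

spectrum of D⁻¹(L+U) = {cos(kπ/95) : 1≤k≤94}; ρ_J = cos(π/95) = 0.999453.
1 − cos²(π/95) = sin²(π/95) ⇒ √(1−ρ_J²) = sin(π/95) = 0.0330634.
ω* = 2/(1 + 0.0330634) = 2/1.0330634 = 1.935990.
Hence ρ(B_{ω*}) = 1.935990 − 1 = 0.935990.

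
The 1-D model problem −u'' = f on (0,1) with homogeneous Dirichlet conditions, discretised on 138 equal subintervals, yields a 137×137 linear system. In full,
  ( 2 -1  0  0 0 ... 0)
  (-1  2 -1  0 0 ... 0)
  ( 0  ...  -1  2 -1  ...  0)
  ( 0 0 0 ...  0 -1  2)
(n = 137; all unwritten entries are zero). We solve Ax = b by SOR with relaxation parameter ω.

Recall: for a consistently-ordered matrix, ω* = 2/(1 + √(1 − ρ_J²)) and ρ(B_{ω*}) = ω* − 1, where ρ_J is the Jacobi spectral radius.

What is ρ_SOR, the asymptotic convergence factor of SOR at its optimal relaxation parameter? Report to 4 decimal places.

spectrum of D⁻¹(L+U) = {cos(kπ/138) : 1≤k≤137}; ρ_J = cos(π/138) = 0.9997.
1 − cos²(π/138) = sin²(π/138) ⇒ √(1−ρ_J²) = sin(π/138) = 0.02276.
ω* = 2/(1+0.02276) = 1.9555
[ρ_SOR] ω* − 1 = 0.9555.

ρ_SOR = 0.9555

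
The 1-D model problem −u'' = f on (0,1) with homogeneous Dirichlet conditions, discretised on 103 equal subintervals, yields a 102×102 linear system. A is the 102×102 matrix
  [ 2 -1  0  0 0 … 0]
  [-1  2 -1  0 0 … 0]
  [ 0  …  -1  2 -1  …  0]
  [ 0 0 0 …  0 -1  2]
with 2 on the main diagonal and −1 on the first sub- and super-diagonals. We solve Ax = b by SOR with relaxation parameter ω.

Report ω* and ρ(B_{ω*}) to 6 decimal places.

spectrum of D⁻¹(L+U) = {cos(kπ/103) : 1≤k≤102}; ρ_J = cos(π/103) = 0.999535.
1 − cos²(π/103) = sin²(π/103) ⇒ √(1−ρ_J²) = sin(π/103) = 0.0304962.
ω* = 2/(1+0.0304962) = 1.940813
ρ(B_{ω*}) = ω*−1 = 0.940813

ω* = 1.940813, ρ_SOR = 0.940813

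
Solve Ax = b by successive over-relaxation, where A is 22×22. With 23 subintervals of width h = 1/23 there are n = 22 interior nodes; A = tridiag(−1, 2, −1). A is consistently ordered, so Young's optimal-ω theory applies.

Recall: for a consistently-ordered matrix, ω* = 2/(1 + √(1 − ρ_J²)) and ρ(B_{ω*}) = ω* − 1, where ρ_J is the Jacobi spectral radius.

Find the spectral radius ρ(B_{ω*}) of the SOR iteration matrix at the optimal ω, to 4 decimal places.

ρ_SOR = 0.7603

ρ_J = max_k |cos(kπ/23)| = cos(π/23) = 0.9907
1 − cos²(π/23) = sin²(π/23) ⇒ √(1−ρ_J²) = sin(π/23) = 0.13617.
ω* = 2 / (1 + 0.13617) = 2 / 1.13617 ≈ 1.7603.
ρ_SOR = ω* − 1 = 1.7603 − 1 = 0.7603.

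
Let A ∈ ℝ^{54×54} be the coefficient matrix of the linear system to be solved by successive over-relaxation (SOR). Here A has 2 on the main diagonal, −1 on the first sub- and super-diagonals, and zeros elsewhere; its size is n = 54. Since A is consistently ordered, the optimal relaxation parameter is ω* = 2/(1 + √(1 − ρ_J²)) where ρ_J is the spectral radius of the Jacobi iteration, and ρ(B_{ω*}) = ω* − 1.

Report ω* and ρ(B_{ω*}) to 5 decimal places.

[ρ_J] n=54: ρ(B_J) = cos(π/(n+1)) = cos(π/55) = 0.99837.
√(1−ρ_J²) = |sin(π/55)| = 0.057089
So ω* = 2/1.057089 = 1.89199 (Young).
ρ_SOR = ω* − 1 ≈ 0.89199.

ω* = 1.89199, ρ_SOR = 0.89199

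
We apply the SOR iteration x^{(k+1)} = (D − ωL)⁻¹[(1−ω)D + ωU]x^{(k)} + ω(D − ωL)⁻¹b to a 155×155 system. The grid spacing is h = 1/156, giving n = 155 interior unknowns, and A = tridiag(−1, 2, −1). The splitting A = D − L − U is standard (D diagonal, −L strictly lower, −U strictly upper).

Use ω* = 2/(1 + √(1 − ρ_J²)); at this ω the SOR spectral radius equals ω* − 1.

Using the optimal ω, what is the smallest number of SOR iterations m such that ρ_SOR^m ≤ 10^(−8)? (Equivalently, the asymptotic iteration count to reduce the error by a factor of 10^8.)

n=155: λ(B_J) = 1 − λ(A)/2 = cos(kπ/156); k=1 gives ρ_J = 0.9997972.
√(1−ρ_J²) simplifies to sin(π/156) = 0.0201371.
[ω*] 2 ÷ (1 + 0.0201371) = 2 ÷ 1.0201371 = 1.9605208.
and ρ(B_{ω*}) = 1.9605208 − 1 = 0.9605208.
For 8 digits: m = 8·ln10 / (−ln 0.9605208) = 18.4207/0.0402796 = 457.321; round up → m = 458.

m = 458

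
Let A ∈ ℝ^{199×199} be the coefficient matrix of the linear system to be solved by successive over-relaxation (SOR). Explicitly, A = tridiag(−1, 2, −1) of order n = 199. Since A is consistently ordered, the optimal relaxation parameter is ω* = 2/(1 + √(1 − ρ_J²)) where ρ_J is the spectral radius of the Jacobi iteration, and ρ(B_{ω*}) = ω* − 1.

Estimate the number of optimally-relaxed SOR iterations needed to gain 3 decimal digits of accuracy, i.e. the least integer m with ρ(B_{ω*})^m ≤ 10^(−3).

m = 220

½·tridiag(1,0,1) at n=199: λ_k = cos(kπ/200); max |λ| at k=1 ⇒ ρ_J = cos(π/200) ≈ 0.9998766.
√(1−ρ_J²) = |sin(π/200)| = 0.0157073
[ω*] 2 ÷ (1 + 0.0157073) = 2 ÷ 1.0157073 = 1.9690712.
ρ(B_{ω*}) = ω*−1 = 0.9690712
ρ_SOR^m ≤ 10^(−3) ⇔ m ≥ 3·ln10/(−ln 0.9690712) = 6.90776/0.0314172 = 219.872; m = ⌈219.872⌉ = 220.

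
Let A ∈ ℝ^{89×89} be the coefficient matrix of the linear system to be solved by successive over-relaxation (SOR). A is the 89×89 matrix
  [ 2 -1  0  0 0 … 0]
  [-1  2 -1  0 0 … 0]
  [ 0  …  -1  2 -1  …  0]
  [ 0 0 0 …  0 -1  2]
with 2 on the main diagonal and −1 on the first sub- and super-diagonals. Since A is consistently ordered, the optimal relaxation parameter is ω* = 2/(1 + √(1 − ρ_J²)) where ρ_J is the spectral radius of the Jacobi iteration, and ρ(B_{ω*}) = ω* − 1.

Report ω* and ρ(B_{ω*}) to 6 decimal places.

ω* = 1.932555, ρ_SOR = 0.932555

With n=89, ρ(Jacobi) = cos(π/90) = 0.999391.
1 − cos²(π/90) = sin²(π/90) ⇒ √(1−ρ_J²) = sin(π/90) = 0.0348995.
So ω* = 2/1.0348995 = 1.932555 (Young).
At ω = 1.932555 every |λ(B_ω)| = ω−1, so ρ_SOR = 0.932555.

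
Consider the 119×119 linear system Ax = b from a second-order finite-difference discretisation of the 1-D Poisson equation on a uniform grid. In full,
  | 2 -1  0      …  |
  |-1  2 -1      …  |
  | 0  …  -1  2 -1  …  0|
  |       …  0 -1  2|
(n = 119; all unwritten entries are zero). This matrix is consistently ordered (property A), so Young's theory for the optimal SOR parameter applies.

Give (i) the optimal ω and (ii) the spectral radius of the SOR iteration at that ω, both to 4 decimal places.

B_J for the 119×119 system has eigenvalues cos(kπ/120); ρ_J = cos(π/120) = 0.9997.
√(1−ρ_J²) simplifies to sin(π/120) = 0.02618.
Young: ω* = 2/(1+√(1−ρ_J²)) = 2/(1+0.02618) = 2/1.02618 = 1.9490.
ρ(B_{ω*}) = ω*−1 = 0.9490

ω* = 1.9490, ρ_SOR = 0.9490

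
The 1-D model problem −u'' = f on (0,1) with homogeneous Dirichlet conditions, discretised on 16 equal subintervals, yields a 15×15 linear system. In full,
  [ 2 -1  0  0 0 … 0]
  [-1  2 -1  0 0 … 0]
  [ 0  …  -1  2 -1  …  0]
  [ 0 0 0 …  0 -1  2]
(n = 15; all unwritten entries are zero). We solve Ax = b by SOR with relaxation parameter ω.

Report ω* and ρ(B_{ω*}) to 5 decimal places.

ω* = 1.67351, ρ_SOR = 0.67351

spectrum of D⁻¹(L+U) = {cos(kπ/16) : 1≤k≤15}; ρ_J = cos(π/16) = 0.98079.
√(1−ρ_J²) = |sin(π/16)| = 0.195090
ω* = 2 / (1 + 0.195090) = 2 / 1.195090 ≈ 1.67351.
[ρ_SOR] ω* − 1 = 0.67351.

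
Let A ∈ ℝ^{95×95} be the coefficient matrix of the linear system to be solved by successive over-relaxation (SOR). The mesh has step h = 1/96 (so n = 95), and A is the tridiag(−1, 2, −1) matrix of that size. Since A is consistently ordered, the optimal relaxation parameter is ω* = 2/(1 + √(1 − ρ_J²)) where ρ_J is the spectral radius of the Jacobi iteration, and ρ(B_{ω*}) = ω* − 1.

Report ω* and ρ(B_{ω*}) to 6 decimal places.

B_J for the 95×95 system has eigenvalues cos(kπ/96); ρ_J = cos(π/96) = 0.999465.
root = sin(π/96) = 0.0327191  (since 1−cos² = sin²).
Young: ω* = 2/(1+√(1−ρ_J²)) = 2/(1+0.0327191) = 2/1.0327191 = 1.936635.
ρ(B_{ω*}) = ω*−1 = 0.936635

ω* = 1.936635, ρ_SOR = 0.936635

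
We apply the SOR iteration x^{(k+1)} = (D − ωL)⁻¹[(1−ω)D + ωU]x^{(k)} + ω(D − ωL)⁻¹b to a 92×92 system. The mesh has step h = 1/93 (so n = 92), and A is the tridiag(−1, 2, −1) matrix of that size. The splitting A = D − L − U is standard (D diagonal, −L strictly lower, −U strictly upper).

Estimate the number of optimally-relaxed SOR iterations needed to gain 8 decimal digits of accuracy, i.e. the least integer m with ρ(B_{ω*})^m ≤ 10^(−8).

[ρ_J] n=92: ρ(B_J) = cos(π/(n+1)) = cos(π/93) = 0.9994295.
√(1−ρ_J²) simplifies to sin(π/93) = 0.0337741.
ω* = 2 / (1 + 0.0337741) = 2 / 1.0337741 ≈ 1.9346586.
[ρ_SOR] ω* − 1 = 0.9346586.
m ≥ 8·ln10 / (−ln 0.9346586) = 272.600; smallest integer m = 273.

m = 273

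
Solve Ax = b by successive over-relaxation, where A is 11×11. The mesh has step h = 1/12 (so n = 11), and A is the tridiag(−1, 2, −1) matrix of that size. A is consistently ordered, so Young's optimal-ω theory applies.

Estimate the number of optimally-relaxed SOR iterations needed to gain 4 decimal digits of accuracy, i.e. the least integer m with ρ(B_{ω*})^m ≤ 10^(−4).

½·tridiag(1,0,1) at n=11: λ_k = cos(kπ/12); max |λ| at k=1 ⇒ ρ_J = cos(π/12) ≈ 0.9659258.
1 − cos²(π/12) = sin²(π/12) ⇒ √(1−ρ_J²) = sin(π/12) = 0.2588190.
ω* = 2 / (1 + 0.2588190) = 2 / 1.2588190 ≈ 1.5887908.
and ρ(B_{ω*}) = 1.5887908 − 1 = 0.5887908.
Need (0.5887908)^m ≤ 10^(−4): m ≥ 4·ln10/|ln 0.5887908| = 9.21034/0.529684 = 17.388 ⇒ m = 18.

m = 18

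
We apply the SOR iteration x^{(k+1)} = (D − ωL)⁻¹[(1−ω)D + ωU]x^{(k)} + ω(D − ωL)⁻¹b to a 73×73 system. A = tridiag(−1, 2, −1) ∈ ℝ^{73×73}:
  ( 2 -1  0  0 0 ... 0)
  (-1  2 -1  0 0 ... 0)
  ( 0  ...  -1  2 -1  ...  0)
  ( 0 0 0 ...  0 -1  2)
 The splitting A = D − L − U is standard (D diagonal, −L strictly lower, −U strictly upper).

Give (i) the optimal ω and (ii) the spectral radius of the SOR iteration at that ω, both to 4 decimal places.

ω* = 1.9186, ρ_SOR = 0.9186

With n=73, ρ(Jacobi) = cos(π/74) = 0.9991.
√(1 − cos²(π/74)) = sin(π/74) ≈ 0.04244.
Young: ω* = 2/(1+√(1−ρ_J²)) = 2/(1+0.04244) = 2/1.04244 = 1.9186.
Hence ρ(B_{ω*}) = 1.9186 − 1 = 0.9186.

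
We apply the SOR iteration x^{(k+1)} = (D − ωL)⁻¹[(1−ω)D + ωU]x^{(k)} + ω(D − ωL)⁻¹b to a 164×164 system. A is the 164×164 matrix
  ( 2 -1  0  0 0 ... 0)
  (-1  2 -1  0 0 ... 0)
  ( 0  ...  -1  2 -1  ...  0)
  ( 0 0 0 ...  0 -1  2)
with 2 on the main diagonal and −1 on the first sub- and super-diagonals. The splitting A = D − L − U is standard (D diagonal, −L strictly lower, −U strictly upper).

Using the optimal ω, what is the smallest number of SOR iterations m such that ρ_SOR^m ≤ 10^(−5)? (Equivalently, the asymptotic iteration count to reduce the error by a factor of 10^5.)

m = 303

ρ_J = max_k |cos(kπ/165)| = cos(π/165) = 0.9998187
√(1 − cos²(π/165)) = sin(π/165) ≈ 0.0190388.
[ω*] 2 ÷ (1 + 0.0190388) = 2 ÷ 1.0190388 = 1.9626338.
[ρ_SOR] ω* − 1 = 0.9626338.
ρ_SOR^m ≤ 10^(−5) ⇔ m ≥ 5·ln10/(−ln 0.9626338) = 11.5129/0.0380822 = 302.317; m = ⌈302.317⌉ = 303.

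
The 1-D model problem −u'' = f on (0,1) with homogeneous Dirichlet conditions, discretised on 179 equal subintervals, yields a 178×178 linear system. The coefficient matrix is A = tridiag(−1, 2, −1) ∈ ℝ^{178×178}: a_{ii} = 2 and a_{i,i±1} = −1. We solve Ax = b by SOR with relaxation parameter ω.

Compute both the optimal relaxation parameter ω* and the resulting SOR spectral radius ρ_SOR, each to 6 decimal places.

ω* = 1.965506, ρ_SOR = 0.965506

B_J for the 178×178 system has eigenvalues cos(kπ/179); ρ_J = cos(π/179) = 0.999846.
root = sin(π/179) = 0.0175499  (since 1−cos² = sin²).
ω* = 2 / (1 + 0.0175499) = 2 / 1.0175499 ≈ 1.965506.
ρ_SOR = ω* − 1 = 1.965506 − 1 = 0.965506.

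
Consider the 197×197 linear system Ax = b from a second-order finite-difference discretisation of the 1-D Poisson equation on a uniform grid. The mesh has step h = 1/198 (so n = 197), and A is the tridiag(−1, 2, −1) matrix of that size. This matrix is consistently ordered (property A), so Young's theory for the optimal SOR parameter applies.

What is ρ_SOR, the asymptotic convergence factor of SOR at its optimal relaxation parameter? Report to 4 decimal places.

ρ_SOR = 0.9688

[ρ_J] n=197: ρ(B_J) = cos(π/(n+1)) = cos(π/198) = 0.9999.
1 − cos²(π/198) = sin²(π/198) ⇒ √(1−ρ_J²) = sin(π/198) = 0.01587.
ω* = 2/(1+0.01587) = 1.9688
Hence ρ(B_{ω*}) = 1.9688 − 1 = 0.9688.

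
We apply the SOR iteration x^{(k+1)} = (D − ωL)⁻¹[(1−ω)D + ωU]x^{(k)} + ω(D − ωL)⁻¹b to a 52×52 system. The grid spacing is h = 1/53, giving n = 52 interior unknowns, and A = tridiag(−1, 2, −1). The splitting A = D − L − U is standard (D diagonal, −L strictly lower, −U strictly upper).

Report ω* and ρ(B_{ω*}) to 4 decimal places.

B_J for the 52×52 system has eigenvalues cos(kπ/53); ρ_J = cos(π/53) = 0.9982.
1 − cos²(π/53) = sin²(π/53) ⇒ √(1−ρ_J²) = sin(π/53) = 0.05924.
[ω*] 2 ÷ (1 + 0.05924) = 2 ÷ 1.05924 = 1.8881.
and ρ(B_{ω*}) = 1.8881 − 1 = 0.8881.

ω* = 1.8881, ρ_SOR = 0.8881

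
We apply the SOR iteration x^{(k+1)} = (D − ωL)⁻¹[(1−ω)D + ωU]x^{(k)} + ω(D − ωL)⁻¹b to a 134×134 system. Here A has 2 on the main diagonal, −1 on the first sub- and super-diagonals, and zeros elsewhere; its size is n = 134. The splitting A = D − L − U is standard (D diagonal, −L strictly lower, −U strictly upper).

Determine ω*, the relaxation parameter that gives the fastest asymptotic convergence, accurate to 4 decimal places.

spectrum of D⁻¹(L+U) = {cos(kπ/135) : 1≤k≤134}; ρ_J = cos(π/135) = 0.9997.
√(1−ρ_J²) = |sin(π/135)| = 0.02327
Then 2/(1+√(1−ρ_J²)) = 2/(1+0.02327); ω* = 2/1.02327 = 1.9545.
ρ_SOR = ω* − 1 = 1.9545 − 1 = 0.9545.

ω* = 1.9545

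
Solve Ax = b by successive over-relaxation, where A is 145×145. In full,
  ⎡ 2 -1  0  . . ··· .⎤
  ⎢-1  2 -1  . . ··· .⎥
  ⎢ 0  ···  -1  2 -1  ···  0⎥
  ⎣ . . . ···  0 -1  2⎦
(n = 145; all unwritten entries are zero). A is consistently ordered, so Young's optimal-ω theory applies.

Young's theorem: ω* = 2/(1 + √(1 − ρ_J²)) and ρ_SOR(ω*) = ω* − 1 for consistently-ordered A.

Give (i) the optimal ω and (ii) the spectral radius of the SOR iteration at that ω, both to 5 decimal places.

ω* = 1.95787, ρ_SOR = 0.95787

½·tridiag(1,0,1) at n=145: λ_k = cos(kπ/146); max |λ| at k=1 ⇒ ρ_J = cos(π/146) ≈ 0.99977.
root = sin(π/146) = 0.021516  (since 1−cos² = sin²).
[ω*] 2 ÷ (1 + 0.021516) = 2 ÷ 1.021516 = 1.95787.
At ω = 1.95787 every |λ(B_ω)| = ω−1, so ρ_SOR = 0.95787.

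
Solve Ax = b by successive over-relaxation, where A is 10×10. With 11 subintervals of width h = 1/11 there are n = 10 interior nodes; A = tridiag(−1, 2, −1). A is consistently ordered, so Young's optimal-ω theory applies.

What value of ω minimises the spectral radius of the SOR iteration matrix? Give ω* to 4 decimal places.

B_J for the 10×10 system has eigenvalues cos(kπ/11); ρ_J = cos(π/11) = 0.9595.
root = sin(π/11) = 0.28173  (since 1−cos² = sin²).
Young: ω* = 2/(1+√(1−ρ_J²)) = 2/(1+0.28173) = 2/1.28173 = 1.5604.
ρ(B_{ω*}) = ω*−1 = 0.5604

ω* = 1.5604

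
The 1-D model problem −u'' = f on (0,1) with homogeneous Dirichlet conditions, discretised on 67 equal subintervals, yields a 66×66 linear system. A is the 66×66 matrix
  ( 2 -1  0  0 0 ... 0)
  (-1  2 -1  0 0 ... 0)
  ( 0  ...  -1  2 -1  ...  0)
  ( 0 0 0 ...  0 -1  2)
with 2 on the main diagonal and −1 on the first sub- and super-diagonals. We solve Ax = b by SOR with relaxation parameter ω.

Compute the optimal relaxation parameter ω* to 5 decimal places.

With n=66, ρ(Jacobi) = cos(π/67) = 0.99890.
√(1−ρ_J²) simplifies to sin(π/67) = 0.046872.
ω* = 2/(1 + 0.046872) = 2/1.046872 = 1.91045.
ρ(B_{ω*}) = ω*−1 = 0.91045

ω* = 1.91045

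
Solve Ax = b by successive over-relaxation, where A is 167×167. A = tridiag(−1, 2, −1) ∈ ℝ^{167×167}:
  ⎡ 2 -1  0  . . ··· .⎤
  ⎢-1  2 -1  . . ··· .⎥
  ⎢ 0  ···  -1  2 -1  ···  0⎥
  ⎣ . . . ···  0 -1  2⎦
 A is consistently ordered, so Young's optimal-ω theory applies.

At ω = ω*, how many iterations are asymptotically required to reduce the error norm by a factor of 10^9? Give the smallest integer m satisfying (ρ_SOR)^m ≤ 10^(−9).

m = 555

B_J for the 167×167 system has eigenvalues cos(kπ/168); ρ_J = cos(π/168) = 0.9998252.
√(1 − cos²(π/168)) = sin(π/168) ≈ 0.0186989.
ω* = 2/(1 + 0.0186989) = 2/1.0186989 = 1.9632887.
ρ_SOR = ω* − 1 ≈ 0.9632887.
(0.9632887)^m ≤ 10^{−9}  ⇒  m·ln(0.9632887) ≤ −9·ln10  ⇒  m ≥ 554.068  ⇒  m = 555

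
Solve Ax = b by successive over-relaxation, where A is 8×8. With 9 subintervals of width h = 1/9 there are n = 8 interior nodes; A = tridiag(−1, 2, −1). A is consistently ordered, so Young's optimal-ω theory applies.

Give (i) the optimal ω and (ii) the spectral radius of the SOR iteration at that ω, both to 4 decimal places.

ω* = 1.4903, ρ_SOR = 0.4903

½·tridiag(1,0,1) at n=8: λ_k = cos(kπ/9); max |λ| at k=1 ⇒ ρ_J = cos(π/9) ≈ 0.9397.
√(1−ρ_J²) = |sin(π/9)| = 0.34202
ω* = 2/(1 + 0.34202) = 2/1.34202 = 1.4903.
ρ(B_{ω*}) = ω*−1 = 0.4903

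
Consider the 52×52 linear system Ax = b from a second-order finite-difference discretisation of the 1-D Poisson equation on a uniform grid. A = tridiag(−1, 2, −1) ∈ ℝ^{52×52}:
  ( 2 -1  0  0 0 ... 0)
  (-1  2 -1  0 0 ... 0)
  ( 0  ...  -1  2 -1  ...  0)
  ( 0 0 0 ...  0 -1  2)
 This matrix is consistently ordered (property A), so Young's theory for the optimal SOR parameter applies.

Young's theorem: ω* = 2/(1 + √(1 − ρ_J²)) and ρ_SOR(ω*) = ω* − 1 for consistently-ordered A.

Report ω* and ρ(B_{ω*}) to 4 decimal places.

ρ_J = max_k |cos(kπ/53)| = cos(π/53) = 0.9982
1 − cos²(π/53) = sin²(π/53) ⇒ √(1−ρ_J²) = sin(π/53) = 0.05924.
Then 2/(1+√(1−ρ_J²)) = 2/(1+0.05924); ω* = 2/1.05924 = 1.8881.
Hence ρ(B_{ω*}) = 1.8881 − 1 = 0.8881.

ω* = 1.8881, ρ_SOR = 0.8881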